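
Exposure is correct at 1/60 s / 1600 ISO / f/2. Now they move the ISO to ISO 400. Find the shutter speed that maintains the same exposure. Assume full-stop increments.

ISO: 1600 → 800 → 400 — 2 stops lower (darker).
Need 2 stops brighter from the shutter speed: 1/60 → 1/30 → 1/15.

1/15s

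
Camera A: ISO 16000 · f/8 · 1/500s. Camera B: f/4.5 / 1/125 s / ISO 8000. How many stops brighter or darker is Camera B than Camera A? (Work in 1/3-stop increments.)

Aperture: f/8 → f/7.1 → f/6.3 → f/5.6 → f/5 → f/4.5 — 1 2/3 stops wider (brighter).
Shutter speed: 1/500 → 1/400 → 1/320 → 1/250 → 1/200 → 1/160 → 1/125 — 2 stops slower (brighter).
ISO: 16000 → 12800 → 10000 → 8000 — 1 stop lower (darker).
Net: +1 2/3 +2 −1 = +2 2/3 stops.

2 2/3 stops brighter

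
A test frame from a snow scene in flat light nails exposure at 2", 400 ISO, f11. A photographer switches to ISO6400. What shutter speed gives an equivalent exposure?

ISO: 400 → 800 → 1600 → 3200 → 6400 — 4 stops higher (brighter).
Need 4 stops darker from the shutter speed: 2 → 1 → 1/2 → 1/4 → 1/8.

1/8s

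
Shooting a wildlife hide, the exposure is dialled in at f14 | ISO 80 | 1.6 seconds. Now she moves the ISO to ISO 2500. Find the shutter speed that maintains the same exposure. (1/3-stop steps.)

1/20s

ISO: 80 → 100 → 125 → 160 → 200 → 250 → 320 → 400 → 500 → 640 → 800 → 1000 → 1250 → 1600 → 2000 → 2500 — 5 stops higher (brighter).
Need 5 stops darker from the shutter speed: 1.6 → 1.3 → 1 → 0.8 → 0.6 → 0.5 → 0.4 → 0.3 → 1/4 → 1/5 → 1/6 → 1/8 → 1/10 → 1/13 → 1/15 → 1/20.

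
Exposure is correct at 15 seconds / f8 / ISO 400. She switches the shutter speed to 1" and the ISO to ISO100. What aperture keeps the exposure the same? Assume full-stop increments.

Shutter speed: 15 → 8 → 4 → 2 → 1 — 4 stops faster (darker).
ISO: 400 → 200 → 100 — 2 stops lower (darker).
Net change so far: 6 stops darker. Offset with the aperture: f/8 → f/5.6 → f/4 → f/2.8 → f/2 → f/1.4 → f/1.0.

f/1.0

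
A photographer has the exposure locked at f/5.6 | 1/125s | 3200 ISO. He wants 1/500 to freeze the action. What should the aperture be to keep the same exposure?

Shutter speed: 1/125 → 1/250 → 1/500 — 2 stops faster (darker).
Need 2 stops brighter from the aperture: f/5.6 → f/4 → f/2.8.

f/2.8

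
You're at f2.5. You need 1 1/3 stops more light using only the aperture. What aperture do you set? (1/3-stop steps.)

f/1.6

Aperture: f/2.5 → f/2.2 → f/2 → f/1.8 → f/1.6 — 1 1/3 stops larger aperture (brighter).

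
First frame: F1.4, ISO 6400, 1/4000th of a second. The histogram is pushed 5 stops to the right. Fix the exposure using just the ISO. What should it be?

ISO 200

Overexposed by 5 stops → need 5 stops darker.
ISO: 6400 → 3200 → 1600 → 800 → 400 → 200.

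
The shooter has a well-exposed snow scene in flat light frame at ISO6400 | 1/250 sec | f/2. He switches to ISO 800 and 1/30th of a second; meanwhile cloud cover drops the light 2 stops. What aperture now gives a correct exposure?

Scene light: 2 stops darker.
ISO: 6400 → 3200 → 1600 → 800 — 3 stops dropped (darker).
Shutter speed: 1/250 → 1/125 → 1/60 → 1/30 — 3 stops longer (brighter).
Net so far: 2 stops darker. Aperture: f/2 → f/1.4 → f/1.0.

f/1.0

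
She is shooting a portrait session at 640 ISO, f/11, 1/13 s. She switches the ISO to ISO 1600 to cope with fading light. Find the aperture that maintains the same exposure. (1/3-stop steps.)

ISO: 640 → 800 → 1000 → 1250 → 1600 — 1 1/3 stops higher (brighter).
Need 1 1/3 stops darker from the aperture: f/11 → f/13 → f/14 → f/16 → f/18.

f/18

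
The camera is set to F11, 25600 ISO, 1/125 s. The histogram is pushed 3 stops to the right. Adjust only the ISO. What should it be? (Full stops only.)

Overexposed by 3 stops → need 3 stops darker.
ISO: 25600 → 12800 → 6400 → 3200.

ISO 3200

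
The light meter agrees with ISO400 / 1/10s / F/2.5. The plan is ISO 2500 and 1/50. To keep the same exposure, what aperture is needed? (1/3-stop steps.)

f/2.8

ISO: 400 → 500 → 640 → 800 → 1000 → 1250 → 1600 → 2000 → 2500 — 2 2/3 stops raised (brighter).
Shutter speed: 1/10 → 1/13 → 1/15 → 1/20 → 1/25 → 1/30 → 1/40 → 1/50 — 2 1/3 stops faster (darker).
Net change so far: 1/3 stop brighter. Offset with the aperture: f/2.5 → f/2.8.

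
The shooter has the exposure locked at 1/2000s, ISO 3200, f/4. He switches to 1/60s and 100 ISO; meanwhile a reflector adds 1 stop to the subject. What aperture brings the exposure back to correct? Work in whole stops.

f/5.6

Scene light: 1 stop brighter.
Shutter speed: 1/2000 → 1/1000 → 1/500 → 1/250 → 1/125 → 1/60 — 5 stops slower (brighter).
ISO: 3200 → 1600 → 800 → 400 → 200 → 100 — 5 stops lower (darker).
Net so far: 1 stop brighter. Aperture: f/4 → f/5.6.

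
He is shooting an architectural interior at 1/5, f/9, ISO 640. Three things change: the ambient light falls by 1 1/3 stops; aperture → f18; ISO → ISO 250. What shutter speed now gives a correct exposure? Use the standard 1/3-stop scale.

5 s

Scene light: 1 1/3 stops darker.
Aperture: f/9 → f/10 → f/11 → f/13 → f/14 → f/16 → f/18 — 2 stops stopped down (darker).
ISO: 640 → 500 → 400 → 320 → 250 — 1 1/3 stops lower (darker).
Net so far: 4 2/3 stops darker. Shutter speed: 1/5 → 1/4 → 0.3 → 0.4 → 0.5 → 0.6 → 0.8 → 1 → 1.3 → 1.6 → 2 → 2.5 → 3.2 → 4 → 5.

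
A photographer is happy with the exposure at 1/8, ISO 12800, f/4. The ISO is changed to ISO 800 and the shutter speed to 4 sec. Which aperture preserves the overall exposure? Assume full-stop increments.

ISO: 12800 → 6400 → 3200 → 1600 → 800 — 4 stops dropped (darker).
Shutter speed: 1/8 → 1/4 → 1/2 → 1 → 2 → 4 — 5 stops slower (brighter).
Net change so far: 1 stop brighter. Offset with the aperture: f/4 → f/5.6.

f/5.6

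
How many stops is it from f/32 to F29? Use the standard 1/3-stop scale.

1/3 stop

f/32 → f/29 — count the steps: 1 third-stops = 1/3 stop.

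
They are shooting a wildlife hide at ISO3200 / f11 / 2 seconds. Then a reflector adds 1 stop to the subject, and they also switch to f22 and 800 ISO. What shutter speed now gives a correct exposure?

Scene light: 1 stop brighter.
Aperture: f/11 → f/16 → f/22 — 2 stops stopped down (darker).
ISO: 3200 → 1600 → 800 — 2 stops dropped (darker).
Net so far: 3 stops darker. Shutter speed: 2 → 4 → 8 → 15.

15 s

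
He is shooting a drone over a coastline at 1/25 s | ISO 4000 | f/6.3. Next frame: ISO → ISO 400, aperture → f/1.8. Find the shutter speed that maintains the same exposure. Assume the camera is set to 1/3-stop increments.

1/30s

ISO: 4000 → 3200 → 2500 → 2000 → 1600 → 1250 → 1000 → 800 → 640 → 500 → 400 — 3 1/3 stops dropped (darker).
Aperture: f/6.3 → f/5.6 → f/5 → f/4.5 → f/4 → f/3.5 → f/3.2 → f/2.8 → f/2.5 → f/2.2 → f/2 → f/1.8 — 3 2/3 stops wider (brighter).
Net change so far: 1/3 stop brighter. Offset with the shutter speed: 1/25 → 1/30.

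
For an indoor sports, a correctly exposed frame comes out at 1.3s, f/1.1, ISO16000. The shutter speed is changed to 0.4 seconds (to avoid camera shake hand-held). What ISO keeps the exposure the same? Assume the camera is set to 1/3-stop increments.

Shutter speed: 1.3 → 1 → 0.8 → 0.6 → 0.5 → 0.4 — 1 2/3 stops shorter (darker).
Need 1 2/3 stops brighter from the ISO: 16000 → 20000 → 25600 → 32000 → 40000 → 51200.

ISO 51200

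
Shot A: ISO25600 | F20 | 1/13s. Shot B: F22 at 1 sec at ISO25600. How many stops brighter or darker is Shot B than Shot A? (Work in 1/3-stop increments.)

Aperture: f/20 → f/22 — 1/3 stop narrower (darker).
Shutter speed: 1/13 → 1/10 → 1/8 → 1/6 → 1/5 → 1/4 → 0.3 → 0.4 → 0.5 → 0.6 → 0.8 → 1 — 3 2/3 stops longer (brighter).
ISO: unchanged.
Net: −1/3 +3 2/3 = +3 1/3 stops.

3 1/3 stops brighter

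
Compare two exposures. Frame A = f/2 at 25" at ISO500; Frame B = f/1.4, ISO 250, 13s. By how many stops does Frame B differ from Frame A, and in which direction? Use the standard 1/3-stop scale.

Aperture: f/2 → f/1.8 → f/1.6 → f/1.4 — 1 stop opened up (brighter).
Shutter speed: 25 → 20 → 15 → 13 — 1 stop faster (darker).
ISO: 500 → 400 → 320 → 250 — 1 stop dropped (darker).
Net: +1 −1 −1 = −1 stop.

1 stop darker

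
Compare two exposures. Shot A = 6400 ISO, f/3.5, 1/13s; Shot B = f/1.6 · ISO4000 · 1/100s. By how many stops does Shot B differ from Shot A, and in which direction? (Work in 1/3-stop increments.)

Aperture: f/3.5 → f/3.2 → f/2.8 → f/2.5 → f/2.2 → f/2 → f/1.8 → f/1.6 — 2 1/3 stops larger aperture (brighter).
Shutter speed: 1/13 → 1/15 → 1/20 → 1/25 → 1/30 → 1/40 → 1/50 → 1/60 → 1/80 → 1/100 — 3 stops shorter (darker).
ISO: 6400 → 5000 → 4000 — 2/3 stop lower (darker).
Net: +2 1/3 −3 −2/3 = −1 1/3 stops.

1 1/3 stops darker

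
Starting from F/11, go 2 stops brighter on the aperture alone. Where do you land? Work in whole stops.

Aperture: f/11 → f/8 → f/5.6 — 2 stops wider (brighter).

f/5.6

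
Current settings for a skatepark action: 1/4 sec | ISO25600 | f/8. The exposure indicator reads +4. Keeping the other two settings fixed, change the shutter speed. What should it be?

1/60s

Overexposed by 4 stops → need 4 stops darker.
Shutter speed: 1/4 → 1/8 → 1/15 → 1/30 → 1/60.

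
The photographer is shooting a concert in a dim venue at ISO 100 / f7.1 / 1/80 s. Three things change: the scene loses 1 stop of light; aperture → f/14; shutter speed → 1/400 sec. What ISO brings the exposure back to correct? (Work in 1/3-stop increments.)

ISO 4000

Scene light: 1 stop darker.
Aperture: f/7.1 → f/8 → f/9 → f/10 → f/11 → f/13 → f/14 — 2 stops smaller aperture (darker).
Shutter speed: 1/80 → 1/100 → 1/125 → 1/160 → 1/200 → 1/250 → 1/320 → 1/400 — 2 1/3 stops faster (darker).
Net so far: 5 1/3 stops darker. ISO: 100 → 125 → 160 → 200 → 250 → 320 → 400 → 500 → 640 → 800 → 1000 → 1250 → 1600 → 2000 → 2500 → 3200 → 4000.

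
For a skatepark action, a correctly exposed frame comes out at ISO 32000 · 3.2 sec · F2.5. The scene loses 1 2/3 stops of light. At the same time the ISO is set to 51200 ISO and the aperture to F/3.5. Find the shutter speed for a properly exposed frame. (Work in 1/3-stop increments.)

13 s

Scene light: 1 2/3 stops darker.
ISO: 32000 → 40000 → 51200 — 2/3 stop raised (brighter).
Aperture: f/2.5 → f/2.8 → f/3.2 → f/3.5 — 1 stop stopped down (darker).
Net so far: 2 stops darker. Shutter speed: 3.2 → 4 → 5 → 6 → 8 → 10 → 13.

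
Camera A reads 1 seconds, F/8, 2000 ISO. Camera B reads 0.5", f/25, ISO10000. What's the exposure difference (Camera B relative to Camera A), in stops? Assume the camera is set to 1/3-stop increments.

Aperture: f/8 → f/9 → f/10 → f/11 → f/13 → f/14 → f/16 → f/18 → f/20 → f/22 → f/25 — 3 1/3 stops smaller aperture (darker).
Shutter speed: 1 → 0.8 → 0.6 → 0.5 — 1 stop shorter (darker).
ISO: 2000 → 2500 → 3200 → 4000 → 5000 → 6400 → 8000 → 10000 — 2 1/3 stops higher (brighter).
Net: −3 1/3 −1 +2 1/3 = −2 stops.

2 stops darker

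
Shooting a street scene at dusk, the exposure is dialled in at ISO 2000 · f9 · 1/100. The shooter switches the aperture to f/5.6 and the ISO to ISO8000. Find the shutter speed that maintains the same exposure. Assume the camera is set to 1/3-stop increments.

Aperture: f/9 → f/8 → f/7.1 → f/6.3 → f/5.6 — 1 1/3 stops opened up (brighter).
ISO: 2000 → 2500 → 3200 → 4000 → 5000 → 6400 → 8000 — 2 stops raised (brighter).
Net change so far: 3 1/3 stops brighter. Offset with the shutter speed: 1/100 → 1/125 → 1/160 → 1/200 → 1/250 → 1/320 → 1/400 → 1/500 → 1/640 → 1/800 → 1/1000.

1/1000s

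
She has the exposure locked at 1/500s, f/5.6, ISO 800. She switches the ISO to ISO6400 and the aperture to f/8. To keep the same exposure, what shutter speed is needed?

ISO: 800 → 1600 → 3200 → 6400 — 3 stops raised (brighter).
Aperture: f/5.6 → f/8 — 1 stop stopped down (darker).
Net change so far: 2 stops brighter. Offset with the shutter speed: 1/500 → 1/1000 → 1/2000.

1/2000s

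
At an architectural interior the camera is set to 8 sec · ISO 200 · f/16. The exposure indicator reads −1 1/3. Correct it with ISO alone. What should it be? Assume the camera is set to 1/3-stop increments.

ISO 500

Underexposed by 1 1/3 stops → need 1 1/3 stops brighter.
ISO: 200 → 250 → 320 → 400 → 500.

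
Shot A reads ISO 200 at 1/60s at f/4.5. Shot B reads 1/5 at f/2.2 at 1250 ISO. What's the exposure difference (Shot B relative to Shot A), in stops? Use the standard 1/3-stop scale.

Aperture: f/4.5 → f/4 → f/3.5 → f/3.2 → f/2.8 → f/2.5 → f/2.2 — 2 stops larger aperture (brighter).
Shutter speed: 1/60 → 1/50 → 1/40 → 1/30 → 1/25 → 1/20 → 1/15 → 1/13 → 1/10 → 1/8 → 1/6 → 1/5 — 3 2/3 stops slower (brighter).
ISO: 200 → 250 → 320 → 400 → 500 → 640 → 800 → 1000 → 1250 — 2 2/3 stops higher (brighter).
Net: +2 +3 2/3 +2 2/3 = +8 1/3 stops.

8 1/3 stops brighter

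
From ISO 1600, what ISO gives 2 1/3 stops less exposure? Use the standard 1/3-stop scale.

ISO 320

ISO: 1600 → 1250 → 1000 → 800 → 640 → 500 → 400 → 320 — 2 1/3 stops lower (darker).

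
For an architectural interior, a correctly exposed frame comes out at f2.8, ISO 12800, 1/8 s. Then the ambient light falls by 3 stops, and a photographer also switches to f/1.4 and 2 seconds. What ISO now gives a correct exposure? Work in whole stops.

ISO 1600

Scene light: 3 stops darker.
Aperture: f/2.8 → f/2 → f/1.4 — 2 stops larger aperture (brighter).
Shutter speed: 1/8 → 1/4 → 1/2 → 1 → 2 — 4 stops longer (brighter).
Net so far: 3 stops brighter. ISO: 12800 → 6400 → 3200 → 1600.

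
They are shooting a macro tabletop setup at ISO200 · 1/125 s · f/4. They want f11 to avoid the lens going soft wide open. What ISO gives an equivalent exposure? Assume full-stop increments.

Aperture: f/4 → f/5.6 → f/8 → f/11 — 3 stops stopped down (darker).
Need 3 stops brighter from the ISO: 200 → 400 → 800 → 1600.

ISO 1600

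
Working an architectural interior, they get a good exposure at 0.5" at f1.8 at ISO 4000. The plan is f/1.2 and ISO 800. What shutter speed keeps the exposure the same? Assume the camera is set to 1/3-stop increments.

1.3 s

Aperture: f/1.8 → f/1.6 → f/1.4 → f/1.2 — 1 stop larger aperture (brighter).
ISO: 4000 → 3200 → 2500 → 2000 → 1600 → 1250 → 1000 → 800 — 2 1/3 stops dropped (darker).
Net change so far: 1 1/3 stops darker. Offset with the shutter speed: 0.5 → 0.6 → 0.8 → 1 → 1.3.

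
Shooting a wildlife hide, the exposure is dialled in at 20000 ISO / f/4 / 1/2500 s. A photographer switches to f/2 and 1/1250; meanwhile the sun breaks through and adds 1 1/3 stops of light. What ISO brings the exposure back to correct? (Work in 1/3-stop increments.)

Scene light: 1 1/3 stops brighter.
Aperture: f/4 → f/3.5 → f/3.2 → f/2.8 → f/2.5 → f/2.2 → f/2 — 2 stops opened up (brighter).
Shutter speed: 1/2500 → 1/2000 → 1/1600 → 1/1250 — 1 stop slower (brighter).
Net so far: 4 1/3 stops brighter. ISO: 20000 → 16000 → 12800 → 10000 → 8000 → 6400 → 5000 → 4000 → 3200 → 2500 → 2000 → 1600 → 1250 → 1000.

ISO 1000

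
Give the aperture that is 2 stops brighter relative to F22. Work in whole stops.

f/11

Aperture: f/22 → f/16 → f/11 — 2 stops opened up (brighter).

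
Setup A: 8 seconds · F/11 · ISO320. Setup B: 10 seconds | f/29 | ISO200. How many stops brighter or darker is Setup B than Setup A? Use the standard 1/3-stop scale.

3 stops darker

Aperture: f/11 → f/13 → f/14 → f/16 → f/18 → f/20 → f/22 → f/25 → f/29 — 2 2/3 stops narrower (darker).
Shutter speed: 8 → 10 — 1/3 stop slower (brighter).
ISO: 320 → 250 → 200 — 2/3 stop dropped (darker).
Net: −2 2/3 +1/3 −2/3 = −3 stops.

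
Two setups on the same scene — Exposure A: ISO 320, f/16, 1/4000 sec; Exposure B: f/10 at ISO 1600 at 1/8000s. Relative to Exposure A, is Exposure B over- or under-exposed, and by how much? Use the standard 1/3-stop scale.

Aperture: f/16 → f/14 → f/13 → f/11 → f/10 — 1 1/3 stops opened up (brighter).
Shutter speed: 1/4000 → 1/5000 → 1/6400 → 1/8000 — 1 stop faster (darker).
ISO: 320 → 400 → 500 → 640 → 800 → 1000 → 1250 → 1600 — 2 1/3 stops raised (brighter).
Net: +1 1/3 −1 +2 1/3 = +2 2/3 stops.

2 2/3 stops brighter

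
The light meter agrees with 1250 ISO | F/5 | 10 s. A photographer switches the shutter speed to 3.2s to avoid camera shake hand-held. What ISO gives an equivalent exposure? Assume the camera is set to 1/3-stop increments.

Shutter speed: 10 → 8 → 6 → 5 → 4 → 3.2 — 1 2/3 stops faster (darker).
Need 1 2/3 stops brighter from the ISO: 1250 → 1600 → 2000 → 2500 → 3200 → 4000.

ISO 4000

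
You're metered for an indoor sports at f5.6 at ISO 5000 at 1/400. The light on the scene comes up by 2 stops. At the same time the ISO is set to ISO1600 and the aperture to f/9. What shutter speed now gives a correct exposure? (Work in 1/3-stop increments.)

1/200s

Scene light: 2 stops brighter.
ISO: 5000 → 4000 → 3200 → 2500 → 2000 → 1600 — 1 2/3 stops dropped (darker).
Aperture: f/5.6 → f/6.3 → f/7.1 → f/8 → f/9 — 1 1/3 stops narrower (darker).
Net so far: 1 stop darker. Shutter speed: 1/400 → 1/320 → 1/250 → 1/200.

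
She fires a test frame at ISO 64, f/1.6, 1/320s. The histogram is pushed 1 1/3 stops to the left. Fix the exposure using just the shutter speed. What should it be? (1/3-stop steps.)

1/125s

Underexposed by 1 1/3 stops → need 1 1/3 stops brighter.
Shutter speed: 1/320 → 1/250 → 1/200 → 1/160 → 1/125.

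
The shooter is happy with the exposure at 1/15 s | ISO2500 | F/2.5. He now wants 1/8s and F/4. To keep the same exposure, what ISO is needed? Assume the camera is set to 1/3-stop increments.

Shutter speed: 1/15 → 1/13 → 1/10 → 1/8 — 1 stop longer (brighter).
Aperture: f/2.5 → f/2.8 → f/3.2 → f/3.5 → f/4 — 1 1/3 stops stopped down (darker).
Net change so far: 1/3 stop darker. Offset with the ISO: 2500 → 3200.

ISO 3200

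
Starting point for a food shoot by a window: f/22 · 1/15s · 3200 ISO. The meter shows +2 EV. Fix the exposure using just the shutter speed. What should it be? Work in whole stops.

1/60s

Overexposed by 2 stops → need 2 stops darker.
Shutter speed: 1/15 → 1/30 → 1/60.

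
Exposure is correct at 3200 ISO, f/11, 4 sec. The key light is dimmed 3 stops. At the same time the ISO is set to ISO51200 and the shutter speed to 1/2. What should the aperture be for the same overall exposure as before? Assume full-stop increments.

Scene light: 3 stops darker.
ISO: 3200 → 6400 → 12800 → 25600 → 51200 — 4 stops higher (brighter).
Shutter speed: 4 → 2 → 1 → 1/2 — 3 stops shorter (darker).
Net so far: 2 stops darker. Aperture: f/11 → f/8 → f/5.6.

f/5.6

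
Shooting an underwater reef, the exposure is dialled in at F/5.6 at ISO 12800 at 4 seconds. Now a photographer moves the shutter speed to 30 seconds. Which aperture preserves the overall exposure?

Shutter speed: 4 → 8 → 15 → 30 — 3 stops slower (brighter).
Need 3 stops darker from the aperture: f/5.6 → f/8 → f/11 → f/16.

f/16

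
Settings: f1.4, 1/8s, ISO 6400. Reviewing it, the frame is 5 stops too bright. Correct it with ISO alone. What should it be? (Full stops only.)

ISO 200

Overexposed by 5 stops → need 5 stops darker.
ISO: 6400 → 3200 → 1600 → 800 → 400 → 200.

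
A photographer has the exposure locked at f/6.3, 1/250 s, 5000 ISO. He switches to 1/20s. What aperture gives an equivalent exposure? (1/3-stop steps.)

f/22

Shutter speed: 1/250 → 1/200 → 1/160 → 1/125 → 1/100 → 1/80 → 1/60 → 1/50 → 1/40 → 1/30 → 1/25 → 1/20 — 3 2/3 stops longer (brighter).
Need 3 2/3 stops darker from the aperture: f/6.3 → f/7.1 → f/8 → f/9 → f/10 → f/11 → f/13 → f/14 → f/16 → f/18 → f/20 → f/22.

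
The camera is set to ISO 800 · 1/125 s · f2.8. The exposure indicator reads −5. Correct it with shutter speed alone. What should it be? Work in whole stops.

1/4s

Underexposed by 5 stops → need 5 stops brighter.
Shutter speed: 1/125 → 1/60 → 1/30 → 1/15 → 1/8 → 1/4.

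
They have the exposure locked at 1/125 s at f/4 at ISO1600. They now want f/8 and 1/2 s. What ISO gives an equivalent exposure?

ISO 100

Aperture: f/4 → f/5.6 → f/8 — 2 stops smaller aperture (darker).
Shutter speed: 1/125 → 1/60 → 1/30 → 1/15 → 1/8 → 1/4 → 1/2 — 6 stops slower (brighter).
Net change so far: 4 stops brighter. Offset with the ISO: 1600 → 800 → 400 → 200 → 100.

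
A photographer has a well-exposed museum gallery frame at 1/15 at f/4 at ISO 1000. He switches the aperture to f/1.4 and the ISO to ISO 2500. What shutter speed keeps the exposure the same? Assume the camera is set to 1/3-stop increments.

Aperture: f/4 → f/3.5 → f/3.2 → f/2.8 → f/2.5 → f/2.2 → f/2 → f/1.8 → f/1.6 → f/1.4 — 3 stops larger aperture (brighter).
ISO: 1000 → 1250 → 1600 → 2000 → 2500 — 1 1/3 stops raised (brighter).
Net change so far: 4 1/3 stops brighter. Offset with the shutter speed: 1/15 → 1/20 → 1/25 → 1/30 → 1/40 → 1/50 → 1/60 → 1/80 → 1/100 → 1/125 → 1/160 → 1/200 → 1/250 → 1/320.

1/320s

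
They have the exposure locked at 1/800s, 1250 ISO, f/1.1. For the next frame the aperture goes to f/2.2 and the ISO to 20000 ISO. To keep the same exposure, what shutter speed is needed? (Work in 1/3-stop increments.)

Aperture: f/1.1 → f/1.2 → f/1.4 → f/1.6 → f/1.8 → f/2 → f/2.2 — 2 stops smaller aperture (darker).
ISO: 1250 → 1600 → 2000 → 2500 → 3200 → 4000 → 5000 → 6400 → 8000 → 10000 → 12800 → 16000 → 20000 — 4 stops higher (brighter).
Net change so far: 2 stops brighter. Offset with the shutter speed: 1/800 → 1/1000 → 1/1250 → 1/1600 → 1/2000 → 1/2500 → 1/3200.

1/3200s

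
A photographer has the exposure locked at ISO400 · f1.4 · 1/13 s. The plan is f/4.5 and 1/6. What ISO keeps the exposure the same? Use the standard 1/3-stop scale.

Aperture: f/1.4 → f/1.6 → f/1.8 → f/2 → f/2.2 → f/2.5 → f/2.8 → f/3.2 → f/3.5 → f/4 → f/4.5 — 3 1/3 stops stopped down (darker).
Shutter speed: 1/13 → 1/10 → 1/8 → 1/6 — 1 stop slower (brighter).
Net change so far: 2 1/3 stops darker. Offset with the ISO: 400 → 500 → 640 → 800 → 1000 → 1250 → 1600 → 2000.

ISO 2000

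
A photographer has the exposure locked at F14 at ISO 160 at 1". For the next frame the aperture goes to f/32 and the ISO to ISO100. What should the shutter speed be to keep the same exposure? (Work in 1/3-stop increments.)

Aperture: f/14 → f/16 → f/18 → f/20 → f/22 → f/25 → f/29 → f/32 — 2 1/3 stops smaller aperture (darker).
ISO: 160 → 125 → 100 — 2/3 stop lower (darker).
Net change so far: 3 stops darker. Offset with the shutter speed: 1 → 1.3 → 1.6 → 2 → 2.5 → 3.2 → 4 → 5 → 6 → 8.

8 s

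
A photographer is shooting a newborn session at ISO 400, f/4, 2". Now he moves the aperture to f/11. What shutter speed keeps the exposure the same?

Aperture: f/4 → f/5.6 → f/8 → f/11 — 3 stops stopped down (darker).
Need 3 stops brighter from the shutter speed: 2 → 4 → 8 → 15.

15 s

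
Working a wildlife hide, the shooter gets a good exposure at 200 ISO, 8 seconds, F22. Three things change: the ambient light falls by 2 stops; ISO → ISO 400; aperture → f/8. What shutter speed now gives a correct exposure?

Scene light: 2 stops darker.
ISO: 200 → 400 — 1 stop higher (brighter).
Aperture: f/22 → f/16 → f/11 → f/8 — 3 stops opened up (brighter).
Net so far: 2 stops brighter. Shutter speed: 8 → 4 → 2.

2 s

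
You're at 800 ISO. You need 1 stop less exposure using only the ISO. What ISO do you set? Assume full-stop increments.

ISO: 800 → 400 — 1 stop lower (darker).

ISO 400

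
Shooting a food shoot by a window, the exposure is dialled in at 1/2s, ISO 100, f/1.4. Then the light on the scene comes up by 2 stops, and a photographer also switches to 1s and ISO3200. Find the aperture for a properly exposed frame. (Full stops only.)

Scene light: 2 stops brighter.
Shutter speed: 1/2 → 1 — 1 stop longer (brighter).
ISO: 100 → 200 → 400 → 800 → 1600 → 3200 — 5 stops higher (brighter).
Net so far: 8 stops brighter. Aperture: f/1.4 → f/2 → f/2.8 → f/4 → f/5.6 → f/8 → f/11 → f/16 → f/22.

f/22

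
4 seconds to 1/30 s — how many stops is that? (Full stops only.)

7 stops

4 → 2 → 1 → 1/2 → 1/4 → 1/8 → 1/15 → 1/30 — count the steps: 7 stops.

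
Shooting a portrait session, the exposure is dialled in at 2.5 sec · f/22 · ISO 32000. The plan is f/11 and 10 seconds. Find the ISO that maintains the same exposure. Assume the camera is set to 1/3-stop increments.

ISO 2000

Aperture: f/22 → f/20 → f/18 → f/16 → f/14 → f/13 → f/11 — 2 stops opened up (brighter).
Shutter speed: 2.5 → 3.2 → 4 → 5 → 6 → 8 → 10 — 2 stops longer (brighter).
Net change so far: 4 stops brighter. Offset with the ISO: 32000 → 25600 → 20000 → 16000 → 12800 → 10000 → 8000 → 6400 → 5000 → 4000 → 3200 → 2500 → 2000.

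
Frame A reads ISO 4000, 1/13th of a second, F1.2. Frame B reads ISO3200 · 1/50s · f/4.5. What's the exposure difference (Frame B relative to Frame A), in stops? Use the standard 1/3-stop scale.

Aperture: f/1.2 → f/1.4 → f/1.6 → f/1.8 → f/2 → f/2.2 → f/2.5 → f/2.8 → f/3.2 → f/3.5 → f/4 → f/4.5 — 3 2/3 stops narrower (darker).
Shutter speed: 1/13 → 1/15 → 1/20 → 1/25 → 1/30 → 1/40 → 1/50 — 2 stops faster (darker).
ISO: 4000 → 3200 — 1/3 stop lower (darker).
Net: −3 2/3 −2 −1/3 = −6 stops.

6 stops darker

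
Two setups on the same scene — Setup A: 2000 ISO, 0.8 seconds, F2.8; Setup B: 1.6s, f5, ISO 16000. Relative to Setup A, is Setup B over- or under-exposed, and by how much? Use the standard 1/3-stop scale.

2 1/3 stops brighter

Aperture: f/2.8 → f/3.2 → f/3.5 → f/4 → f/4.5 → f/5 — 1 2/3 stops smaller aperture (darker).
Shutter speed: 0.8 → 1 → 1.3 → 1.6 — 1 stop longer (brighter).
ISO: 2000 → 2500 → 3200 → 4000 → 5000 → 6400 → 8000 → 10000 → 12800 → 16000 — 3 stops raised (brighter).
Net: −1 2/3 +1 +3 = +2 1/3 stops.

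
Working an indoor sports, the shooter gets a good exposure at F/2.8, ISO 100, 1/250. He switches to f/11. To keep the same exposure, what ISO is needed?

Aperture: f/2.8 → f/4 → f/5.6 → f/8 → f/11 — 4 stops smaller aperture (darker).
Need 4 stops brighter from the ISO: 100 → 200 → 400 → 800 → 1600.

ISO 1600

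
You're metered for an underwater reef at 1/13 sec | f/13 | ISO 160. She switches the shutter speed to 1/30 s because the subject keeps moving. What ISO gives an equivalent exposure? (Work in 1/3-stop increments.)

ISO 400

Shutter speed: 1/13 → 1/15 → 1/20 → 1/25 → 1/30 — 1 1/3 stops shorter (darker).
Need 1 1/3 stops brighter from the ISO: 160 → 200 → 250 → 320 → 400.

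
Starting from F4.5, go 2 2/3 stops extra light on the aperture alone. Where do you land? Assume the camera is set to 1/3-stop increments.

f/1.8

Aperture: f/4.5 → f/4 → f/3.5 → f/3.2 → f/2.8 → f/2.5 → f/2.2 → f/2 → f/1.8 — 2 2/3 stops opened up (brighter).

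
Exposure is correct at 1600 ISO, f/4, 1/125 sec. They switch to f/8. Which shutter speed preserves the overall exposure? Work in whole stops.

Aperture: f/4 → f/5.6 → f/8 — 2 stops smaller aperture (darker).
Need 2 stops brighter from the shutter speed: 1/125 → 1/60 → 1/30.

1/30s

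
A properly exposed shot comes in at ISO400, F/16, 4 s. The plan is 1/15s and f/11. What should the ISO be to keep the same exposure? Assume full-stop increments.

ISO 12800

Shutter speed: 4 → 2 → 1 → 1/2 → 1/4 → 1/8 → 1/15 — 6 stops shorter (darker).
Aperture: f/16 → f/11 — 1 stop wider (brighter).
Net change so far: 5 stops darker. Offset with the ISO: 400 → 800 → 1600 → 3200 → 6400 → 12800.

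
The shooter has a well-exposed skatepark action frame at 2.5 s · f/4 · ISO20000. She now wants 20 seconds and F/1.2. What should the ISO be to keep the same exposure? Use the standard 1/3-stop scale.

Shutter speed: 2.5 → 3.2 → 4 → 5 → 6 → 8 → 10 → 13 → 15 → 20 — 3 stops longer (brighter).
Aperture: f/4 → f/3.5 → f/3.2 → f/2.8 → f/2.5 → f/2.2 → f/2 → f/1.8 → f/1.6 → f/1.4 → f/1.2 — 3 1/3 stops opened up (brighter).
Net change so far: 6 1/3 stops brighter. Offset with the ISO: 20000 → 16000 → 12800 → 10000 → 8000 → 6400 → 5000 → 4000 → 3200 → 2500 → 2000 → 1600 → 1250 → 1000 → 800 → 640 → 500 → 400 → 320 → 250.

ISO 250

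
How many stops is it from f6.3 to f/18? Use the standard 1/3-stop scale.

f/6.3 → f/7.1 → f/8 → f/9 → f/10 → f/11 → f/13 → f/14 → f/16 → f/18 — count the steps: 9 third-stops = 3 stops.

3 stops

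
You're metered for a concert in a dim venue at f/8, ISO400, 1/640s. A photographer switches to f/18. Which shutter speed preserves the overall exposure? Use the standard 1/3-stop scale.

Aperture: f/8 → f/9 → f/10 → f/11 → f/13 → f/14 → f/16 → f/18 — 2 1/3 stops narrower (darker).
Need 2 1/3 stops brighter from the shutter speed: 1/640 → 1/500 → 1/400 → 1/320 → 1/250 → 1/200 → 1/160 → 1/125.

1/125s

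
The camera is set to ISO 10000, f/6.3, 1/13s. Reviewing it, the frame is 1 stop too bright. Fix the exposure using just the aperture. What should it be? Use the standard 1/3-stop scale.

Overexposed by 1 stop → need 1 stop darker.
Aperture: f/6.3 → f/7.1 → f/8 → f/9.

f/9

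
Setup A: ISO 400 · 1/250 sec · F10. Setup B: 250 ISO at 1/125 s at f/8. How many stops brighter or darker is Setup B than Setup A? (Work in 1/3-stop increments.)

Aperture: f/10 → f/9 → f/8 — 2/3 stop larger aperture (brighter).
Shutter speed: 1/250 → 1/200 → 1/160 → 1/125 — 1 stop longer (brighter).
ISO: 400 → 320 → 250 — 2/3 stop dropped (darker).
Net: +2/3 +1 −2/3 = +1 stop.

1 stop brighter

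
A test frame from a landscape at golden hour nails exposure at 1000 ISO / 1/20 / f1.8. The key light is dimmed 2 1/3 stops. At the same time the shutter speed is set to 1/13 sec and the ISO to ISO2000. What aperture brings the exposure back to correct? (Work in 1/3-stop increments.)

Scene light: 2 1/3 stops darker.
Shutter speed: 1/20 → 1/15 → 1/13 — 2/3 stop slower (brighter).
ISO: 1000 → 1250 → 1600 → 2000 — 1 stop higher (brighter).
Net so far: 2/3 stop darker. Aperture: f/1.8 → f/1.6 → f/1.4.

f/1.4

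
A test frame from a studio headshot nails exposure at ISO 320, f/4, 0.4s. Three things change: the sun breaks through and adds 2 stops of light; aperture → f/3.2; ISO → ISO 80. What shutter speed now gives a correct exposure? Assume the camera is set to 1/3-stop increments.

Scene light: 2 stops brighter.
Aperture: f/4 → f/3.5 → f/3.2 — 2/3 stop larger aperture (brighter).
ISO: 320 → 250 → 200 → 160 → 125 → 100 → 80 — 2 stops dropped (darker).
Net so far: 2/3 stop brighter. Shutter speed: 0.4 → 0.3 → 1/4.

1/4s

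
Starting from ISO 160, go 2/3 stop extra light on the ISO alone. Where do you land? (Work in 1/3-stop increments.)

ISO 250

ISO: 160 → 200 → 250 — 2/3 stop raised (brighter).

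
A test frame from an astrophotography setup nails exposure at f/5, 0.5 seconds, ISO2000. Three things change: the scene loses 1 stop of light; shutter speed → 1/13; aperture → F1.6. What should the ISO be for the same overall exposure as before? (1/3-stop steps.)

Scene light: 1 stop darker.
Shutter speed: 0.5 → 0.4 → 0.3 → 1/4 → 1/5 → 1/6 → 1/8 → 1/10 → 1/13 — 2 2/3 stops shorter (darker).
Aperture: f/5 → f/4.5 → f/4 → f/3.5 → f/3.2 → f/2.8 → f/2.5 → f/2.2 → f/2 → f/1.8 → f/1.6 — 3 1/3 stops larger aperture (brighter).
Net so far: 1/3 stop darker. ISO: 2000 → 2500.

ISO 2500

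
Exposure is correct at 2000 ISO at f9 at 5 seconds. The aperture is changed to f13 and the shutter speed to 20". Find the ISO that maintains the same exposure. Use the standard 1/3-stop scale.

ISO 1000

Aperture: f/9 → f/10 → f/11 → f/13 — 1 stop stopped down (darker).
Shutter speed: 5 → 6 → 8 → 10 → 13 → 15 → 20 — 2 stops slower (brighter).
Net change so far: 1 stop brighter. Offset with the ISO: 2000 → 1600 → 1250 → 1000.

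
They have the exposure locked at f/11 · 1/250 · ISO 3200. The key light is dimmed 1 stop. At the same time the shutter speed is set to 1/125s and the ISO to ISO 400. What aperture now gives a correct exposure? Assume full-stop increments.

f/4

Scene light: 1 stop darker.
Shutter speed: 1/250 → 1/125 — 1 stop longer (brighter).
ISO: 3200 → 1600 → 800 → 400 — 3 stops dropped (darker).
Net so far: 3 stops darker. Aperture: f/11 → f/8 → f/5.6 → f/4.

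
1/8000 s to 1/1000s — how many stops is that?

3 stops

1/8000 → 1/4000 → 1/2000 → 1/1000 — count the steps: 3 stops.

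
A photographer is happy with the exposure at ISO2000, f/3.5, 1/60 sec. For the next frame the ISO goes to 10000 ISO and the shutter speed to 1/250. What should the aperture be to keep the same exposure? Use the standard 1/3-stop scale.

f/4

ISO: 2000 → 2500 → 3200 → 4000 → 5000 → 6400 → 8000 → 10000 — 2 1/3 stops higher (brighter).
Shutter speed: 1/60 → 1/80 → 1/100 → 1/125 → 1/160 → 1/200 → 1/250 — 2 stops shorter (darker).
Net change so far: 1/3 stop brighter. Offset with the aperture: f/3.5 → f/4.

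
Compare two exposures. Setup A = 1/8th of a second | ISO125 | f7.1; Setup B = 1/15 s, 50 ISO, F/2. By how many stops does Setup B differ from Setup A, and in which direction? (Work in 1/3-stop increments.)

Aperture: f/7.1 → f/6.3 → f/5.6 → f/5 → f/4.5 → f/4 → f/3.5 → f/3.2 → f/2.8 → f/2.5 → f/2.2 → f/2 — 3 2/3 stops wider (brighter).
Shutter speed: 1/8 → 1/10 → 1/13 → 1/15 — 1 stop shorter (darker).
ISO: 125 → 100 → 80 → 64 → 50 — 1 1/3 stops lower (darker).
Net: +3 2/3 −1 −1 1/3 = +1 1/3 stops.

1 1/3 stops brighter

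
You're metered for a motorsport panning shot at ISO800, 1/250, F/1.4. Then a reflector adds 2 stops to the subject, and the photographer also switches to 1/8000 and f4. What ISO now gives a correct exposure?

ISO 51200

Scene light: 2 stops brighter.
Shutter speed: 1/250 → 1/500 → 1/1000 → 1/2000 → 1/4000 → 1/8000 — 5 stops faster (darker).
Aperture: f/1.4 → f/2 → f/2.8 → f/4 — 3 stops smaller aperture (darker).
Net so far: 6 stops darker. ISO: 800 → 1600 → 3200 → 6400 → 12800 → 25600 → 51200.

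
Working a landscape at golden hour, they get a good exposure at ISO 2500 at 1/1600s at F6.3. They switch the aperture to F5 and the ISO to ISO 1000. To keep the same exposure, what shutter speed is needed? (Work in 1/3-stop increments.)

Aperture: f/6.3 → f/5.6 → f/5 — 2/3 stop opened up (brighter).
ISO: 2500 → 2000 → 1600 → 1250 → 1000 — 1 1/3 stops dropped (darker).
Net change so far: 2/3 stop darker. Offset with the shutter speed: 1/1600 → 1/1250 → 1/1000.

1/1000s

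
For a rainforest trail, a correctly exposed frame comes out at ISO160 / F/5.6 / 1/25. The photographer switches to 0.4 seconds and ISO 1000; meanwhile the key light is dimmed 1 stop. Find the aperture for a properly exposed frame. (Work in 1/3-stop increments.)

Scene light: 1 stop darker.
Shutter speed: 1/25 → 1/20 → 1/15 → 1/13 → 1/10 → 1/8 → 1/6 → 1/5 → 1/4 → 0.3 → 0.4 — 3 1/3 stops slower (brighter).
ISO: 160 → 200 → 250 → 320 → 400 → 500 → 640 → 800 → 1000 — 2 2/3 stops raised (brighter).
Net so far: 5 stops brighter. Aperture: f/5.6 → f/6.3 → f/7.1 → f/8 → f/9 → f/10 → f/11 → f/13 → f/14 → f/16 → f/18 → f/20 → f/22 → f/25 → f/29 → f/32.

f/32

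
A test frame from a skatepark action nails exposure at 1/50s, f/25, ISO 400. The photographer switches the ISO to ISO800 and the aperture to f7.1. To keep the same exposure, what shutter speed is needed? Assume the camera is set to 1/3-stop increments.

1/1250s

ISO: 400 → 500 → 640 → 800 — 1 stop higher (brighter).
Aperture: f/25 → f/22 → f/20 → f/18 → f/16 → f/14 → f/13 → f/11 → f/10 → f/9 → f/8 → f/7.1 — 3 2/3 stops opened up (brighter).
Net change so far: 4 2/3 stops brighter. Offset with the shutter speed: 1/50 → 1/60 → 1/80 → 1/100 → 1/125 → 1/160 → 1/200 → 1/250 → 1/320 → 1/400 → 1/500 → 1/640 → 1/800 → 1/1000 → 1/1250.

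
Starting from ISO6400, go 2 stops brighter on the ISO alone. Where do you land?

ISO 25600

ISO: 6400 → 12800 → 25600 — 2 stops raised (brighter).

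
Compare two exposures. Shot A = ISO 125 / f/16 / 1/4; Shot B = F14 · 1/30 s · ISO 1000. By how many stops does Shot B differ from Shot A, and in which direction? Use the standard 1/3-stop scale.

1/3 stop brighter

Aperture: f/16 → f/14 — 1/3 stop opened up (brighter).
Shutter speed: 1/4 → 1/5 → 1/6 → 1/8 → 1/10 → 1/13 → 1/15 → 1/20 → 1/25 → 1/30 — 3 stops shorter (darker).
ISO: 125 → 160 → 200 → 250 → 320 → 400 → 500 → 640 → 800 → 1000 — 3 stops higher (brighter).
Net: +1/3 −3 +3 = +1/3 stops.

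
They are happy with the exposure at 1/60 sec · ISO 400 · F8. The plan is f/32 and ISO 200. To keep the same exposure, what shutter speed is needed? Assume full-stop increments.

Aperture: f/8 → f/11 → f/16 → f/22 → f/32 — 4 stops stopped down (darker).
ISO: 400 → 200 — 1 stop lower (darker).
Net change so far: 5 stops darker. Offset with the shutter speed: 1/60 → 1/30 → 1/15 → 1/8 → 1/4 → 1/2.

1/2s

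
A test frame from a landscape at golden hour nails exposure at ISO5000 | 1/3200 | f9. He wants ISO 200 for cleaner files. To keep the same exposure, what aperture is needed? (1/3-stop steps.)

ISO: 5000 → 4000 → 3200 → 2500 → 2000 → 1600 → 1250 → 1000 → 800 → 640 → 500 → 400 → 320 → 250 → 200 — 4 2/3 stops lower (darker).
Need 4 2/3 stops brighter from the aperture: f/9 → f/8 → f/7.1 → f/6.3 → f/5.6 → f/5 → f/4.5 → f/4 → f/3.5 → f/3.2 → f/2.8 → f/2.5 → f/2.2 → f/2 → f/1.8.

f/1.8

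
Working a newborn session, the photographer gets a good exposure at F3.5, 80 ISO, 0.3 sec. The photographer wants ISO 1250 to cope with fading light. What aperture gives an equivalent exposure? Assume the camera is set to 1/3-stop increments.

ISO: 80 → 100 → 125 → 160 → 200 → 250 → 320 → 400 → 500 → 640 → 800 → 1000 → 1250 — 4 stops higher (brighter).
Need 4 stops darker from the aperture: f/3.5 → f/4 → f/4.5 → f/5 → f/5.6 → f/6.3 → f/7.1 → f/8 → f/9 → f/10 → f/11 → f/13 → f/14.

f/14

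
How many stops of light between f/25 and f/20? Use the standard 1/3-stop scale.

2/3 stop

f/25 → f/22 → f/20 — count the steps: 2 third-stops = 2/3 stop.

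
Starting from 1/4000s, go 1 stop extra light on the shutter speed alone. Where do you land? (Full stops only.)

Shutter speed: 1/4000 → 1/2000 — 1 stop longer (brighter).

1/2000s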